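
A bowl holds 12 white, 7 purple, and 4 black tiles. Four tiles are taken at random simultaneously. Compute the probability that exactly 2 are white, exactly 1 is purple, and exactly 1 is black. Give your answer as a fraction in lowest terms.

24/115

Unordered draws without replacement: count favorable combinations over C(23,4).
Favorable = C(12,2) · C(7,1) · C(4,1) = 1848; total = C(23,4) = 8855.
P = 1848/8855 = 24/115 ≈ 0.2087.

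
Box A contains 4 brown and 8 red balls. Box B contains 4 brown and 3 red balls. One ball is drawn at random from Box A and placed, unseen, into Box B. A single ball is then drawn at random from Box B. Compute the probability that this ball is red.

11/24

Condition on how many of the transferred balls are red (from Box A: 8 red of 12; then Box B has 8 total).
  0 red: C(8,0)C(4,1)/C(12,1) = 1/3; then P = 3/8
  1 red: C(8,1)C(4,0)/C(12,1) = 2/3; then P = 4/8
P(red from Box B) = 11/24 ≈ 0.4583.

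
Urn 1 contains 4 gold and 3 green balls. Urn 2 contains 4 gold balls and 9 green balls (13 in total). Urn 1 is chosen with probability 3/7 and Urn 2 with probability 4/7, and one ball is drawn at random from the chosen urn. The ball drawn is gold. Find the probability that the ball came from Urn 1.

P(gold | Urn 1) = 4/7; P(gold | Urn 2) = 4/13.
P(gold) = 3/7·4/7 + 4/7·4/13 = 268/637.
By Bayes' rule, P(Urn 1 | gold) = 12/49 / 268/637 = 39/67 ≈ 0.5821.

39/67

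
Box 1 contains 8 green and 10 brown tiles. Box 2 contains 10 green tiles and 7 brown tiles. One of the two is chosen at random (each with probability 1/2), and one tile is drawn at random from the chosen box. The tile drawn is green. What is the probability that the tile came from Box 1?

P(green | Box 1) = 4/9; P(green | Box 2) = 10/17.
P(green) = 1/2·4/9 + 1/2·10/17 = 79/153.
By Bayes' rule, P(Box 1 | green) = 2/9 / 79/153 = 34/79 ≈ 0.4304.

34/79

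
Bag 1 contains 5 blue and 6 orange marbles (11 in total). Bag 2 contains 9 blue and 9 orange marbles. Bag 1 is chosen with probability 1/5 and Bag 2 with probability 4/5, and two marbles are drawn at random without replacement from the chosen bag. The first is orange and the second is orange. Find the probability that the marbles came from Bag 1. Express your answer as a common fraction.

P(E | Bag 1) = 3/11; P(E | Bag 2) = 4/17.
P(E) = 1/5·3/11 + 4/5·4/17 = 227/935.
By Bayes' rule, P(Bag 1 | E) = 3/55 / 227/935 = 51/227 ≈ 0.2247.

51/227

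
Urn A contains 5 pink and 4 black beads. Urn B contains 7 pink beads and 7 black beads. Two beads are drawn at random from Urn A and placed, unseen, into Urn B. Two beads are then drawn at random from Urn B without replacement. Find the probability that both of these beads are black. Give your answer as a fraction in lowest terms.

493/2160

Condition on how many of the transferred beads are black (from Urn A: 4 black of 9; then Urn B has 16 total).
  0 black: C(4,0)C(5,2)/C(9,2) = 5/18; then P = C(7,2)/C(16,2) = 7/40
  1 black: C(4,1)C(5,1)/C(9,2) = 5/9; then P = C(8,2)/C(16,2) = 7/30
  2 black: C(4,2)C(5,0)/C(9,2) = 1/6; then P = C(9,2)/C(16,2) = 3/10
P(both black) = 493/2160 ≈ 0.2282.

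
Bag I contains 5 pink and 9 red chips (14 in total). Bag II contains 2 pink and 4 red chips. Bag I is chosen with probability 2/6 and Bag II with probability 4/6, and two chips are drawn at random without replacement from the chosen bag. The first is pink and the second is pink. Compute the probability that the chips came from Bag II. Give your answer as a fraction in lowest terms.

91/166

P(E | Bag I) = 10/91; P(E | Bag II) = 1/15.
P(E) = 1/3·10/91 + 2/3·1/15 = 332/4095.
By Bayes' rule, P(Bag II | E) = 2/45 / 332/4095 = 91/166 ≈ 0.5482.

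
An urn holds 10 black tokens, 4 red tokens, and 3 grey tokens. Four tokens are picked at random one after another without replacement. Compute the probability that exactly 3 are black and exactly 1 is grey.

18/119

Unordered draws without replacement: count favorable combinations over C(17,4).
Favorable = C(10,3) · C(4,0) · C(3,1) = 360; total = C(17,4) = 2380.
P = 360/2380 = 18/119 ≈ 0.1513.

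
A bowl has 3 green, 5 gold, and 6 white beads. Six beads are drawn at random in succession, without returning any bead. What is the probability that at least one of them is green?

11/13

Use the complement: P(at least one green) = 1 − P(no green).
P(none) = C(11,6)/C(14,6) = 462/3003.
So P = 1 − 462/3003 = 11/13 ≈ 0.8462.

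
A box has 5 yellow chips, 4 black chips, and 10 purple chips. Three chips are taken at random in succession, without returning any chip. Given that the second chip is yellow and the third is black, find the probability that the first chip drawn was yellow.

P(first=yellow and the second chip is yellow and the third is black) = (5/19)·(4/18)·(4/17) = 40/2907.
P(E) = Σ over first color = 40/2907 + 10/969 + 100/2907 = 10/171.
By Bayes, P(first=yellow | E) = 40/2907 / 10/171 = 4/17 ≈ 0.2353.

4/17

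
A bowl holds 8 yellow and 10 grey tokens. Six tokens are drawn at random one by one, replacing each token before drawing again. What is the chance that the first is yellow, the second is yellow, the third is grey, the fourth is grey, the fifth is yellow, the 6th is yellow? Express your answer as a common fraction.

6400/531441

Multiply the conditional probability of each draw in order, with replacement (the composition resets each draw).
P = (8/18) · (8/18) · (10/18) · (10/18) · (8/18) · (8/18) = 6400/531441 ≈ 0.0120.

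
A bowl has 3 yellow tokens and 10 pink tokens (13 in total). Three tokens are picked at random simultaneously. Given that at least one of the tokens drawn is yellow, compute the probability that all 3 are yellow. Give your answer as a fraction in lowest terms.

P(all 3 yellow) = C(3,3)/C(13,3) = 1/286; P(at least one yellow) = 1 − C(10,3)/C(13,3) = 83/143.
Since 'all 3 yellow' ⊆ 'at least one yellow', P(all 3 | at least one) = 1/286 / 83/143 = 1/166 ≈ 0.0060.

1/166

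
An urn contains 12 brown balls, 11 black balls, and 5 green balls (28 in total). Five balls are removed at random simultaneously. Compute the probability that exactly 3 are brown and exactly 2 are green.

55/2457

Unordered draws without replacement: count favorable combinations over C(28,5).
Favorable = C(12,3) · C(11,0) · C(5,2) = 2200; total = C(28,5) = 98280.
P = 2200/98280 = 55/2457 ≈ 0.0224.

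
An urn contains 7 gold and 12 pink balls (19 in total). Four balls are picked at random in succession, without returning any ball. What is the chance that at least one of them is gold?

1127/1292

Use the complement: P(at least one gold) = 1 − P(no gold).
P(none) = C(12,4)/C(19,4) = 495/3876.
So P = 1 − 495/3876 = 1127/1292 ≈ 0.8723.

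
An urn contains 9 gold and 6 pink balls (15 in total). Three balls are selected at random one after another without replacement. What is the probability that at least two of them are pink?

Sum the hypergeometric tail for j = 2,…,3 pink balls.
Favorable = C(6,2)·C(9,1) + C(6,3)·C(9,0) = 155; total = C(15,3) = 455.
P = 155/455 = 31/91 ≈ 0.3407.

31/91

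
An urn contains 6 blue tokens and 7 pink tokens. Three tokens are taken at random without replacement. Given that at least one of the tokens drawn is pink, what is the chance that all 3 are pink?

P(all 3 pink) = C(7,3)/C(13,3) = 35/286; P(at least one pink) = 1 − C(6,3)/C(13,3) = 133/143.
Since 'all 3 pink' ⊆ 'at least one pink', P(all 3 | at least one) = 35/286 / 133/143 = 5/38 ≈ 0.1316.

5/38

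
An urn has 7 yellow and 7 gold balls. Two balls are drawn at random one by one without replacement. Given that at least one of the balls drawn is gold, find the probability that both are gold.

3/10

P(both gold) = C(7,2)/C(14,2) = 3/13; P(at least one gold) = 1 − C(7,2)/C(14,2) = 10/13.
Since 'both gold' ⊆ 'at least one gold', P(both | at least one) = 3/13 / 10/13 = 3/10 ≈ 0.3000.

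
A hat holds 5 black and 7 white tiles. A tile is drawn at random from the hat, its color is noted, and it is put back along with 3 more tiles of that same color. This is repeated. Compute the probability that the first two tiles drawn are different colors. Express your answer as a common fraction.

Either black then white, or white then black; after the first draw the total is 15.
P = (5/12)·(7/15) + (7/12)·(5/15) = 7/18 ≈ 0.3889.

7/18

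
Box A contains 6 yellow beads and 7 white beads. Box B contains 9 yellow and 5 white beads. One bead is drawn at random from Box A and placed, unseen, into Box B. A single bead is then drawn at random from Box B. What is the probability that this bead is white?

24/65

Condition on how many of the transferred beads are white (from Box A: 7 white of 13; then Box B has 15 total).
  0 white: C(7,0)C(6,1)/C(13,1) = 6/13; then P = 5/15
  1 white: C(7,1)C(6,0)/C(13,1) = 7/13; then P = 6/15
P(white from Box B) = 24/65 ≈ 0.3692.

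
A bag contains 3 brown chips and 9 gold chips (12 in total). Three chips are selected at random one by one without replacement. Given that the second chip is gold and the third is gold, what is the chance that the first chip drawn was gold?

P(first=gold and the second chip is gold and the third is gold) = (9/12)·(8/11)·(7/10) = 21/55.
P(E) = Σ over first color = 9/55 + 21/55 = 6/11.
By Bayes, P(first=gold | E) = 21/55 / 6/11 = 7/10 ≈ 0.7000.

7/10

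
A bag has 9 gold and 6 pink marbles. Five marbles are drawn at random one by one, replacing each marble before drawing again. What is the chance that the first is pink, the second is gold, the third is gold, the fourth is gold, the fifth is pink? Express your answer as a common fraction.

Multiply the conditional probability of each draw in order, with replacement (the composition resets each draw).
P = (6/15) · (9/15) · (9/15) · (9/15) · (6/15) = 108/3125 ≈ 0.0346.

108/3125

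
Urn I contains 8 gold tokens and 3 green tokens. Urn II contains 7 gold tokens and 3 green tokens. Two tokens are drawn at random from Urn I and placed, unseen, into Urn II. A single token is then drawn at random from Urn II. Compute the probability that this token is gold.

31/44

Condition on how many of the transferred tokens are gold (from Urn I: 8 gold of 11; then Urn II has 12 total).
  0 gold: C(8,0)C(3,2)/C(11,2) = 3/55; then P = 7/12
  1 gold: C(8,1)C(3,1)/C(11,2) = 24/55; then P = 8/12
  2 gold: C(8,2)C(3,0)/C(11,2) = 28/55; then P = 9/12
P(gold from Urn II) = 31/44 ≈ 0.7045.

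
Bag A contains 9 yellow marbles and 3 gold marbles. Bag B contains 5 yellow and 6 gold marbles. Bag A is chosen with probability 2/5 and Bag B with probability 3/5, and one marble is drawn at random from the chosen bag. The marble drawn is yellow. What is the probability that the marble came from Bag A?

P(yellow | Bag A) = 3/4; P(yellow | Bag B) = 5/11.
P(yellow) = 2/5·3/4 + 3/5·5/11 = 63/110.
By Bayes' rule, P(Bag A | yellow) = 3/10 / 63/110 = 11/21 ≈ 0.5238.

11/21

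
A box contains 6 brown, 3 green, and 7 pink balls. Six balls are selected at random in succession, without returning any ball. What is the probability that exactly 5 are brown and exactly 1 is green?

9/4004

Unordered draws without replacement: count favorable combinations over C(16,6).
Favorable = C(6,5) · C(3,1) · C(7,0) = 18; total = C(16,6) = 8008.
P = 18/8008 = 9/4004 ≈ 0.0022.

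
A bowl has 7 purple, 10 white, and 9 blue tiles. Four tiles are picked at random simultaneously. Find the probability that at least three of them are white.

213/1495

Sum the hypergeometric tail for j = 3,…,4 white tiles.
Favorable = C(10,3)·C(16,1) + C(10,4)·C(16,0) = 2130; total = C(26,4) = 14950.
P = 2130/14950 = 213/1495 ≈ 0.1425.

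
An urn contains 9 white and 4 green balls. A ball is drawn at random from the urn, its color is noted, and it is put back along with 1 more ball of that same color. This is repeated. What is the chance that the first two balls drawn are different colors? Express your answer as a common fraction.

Either green then white, or white then green; after the first draw the total is 14.
P = (4/13)·(9/14) + (9/13)·(4/14) = 36/91 ≈ 0.3956.

36/91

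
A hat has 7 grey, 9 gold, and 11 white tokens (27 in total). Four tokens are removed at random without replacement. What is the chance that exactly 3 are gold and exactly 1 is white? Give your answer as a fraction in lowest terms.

154/2925

Unordered draws without replacement: count favorable combinations over C(27,4).
Favorable = C(7,0) · C(9,3) · C(11,1) = 924; total = C(27,4) = 17550.
P = 924/17550 = 154/2925 ≈ 0.0526.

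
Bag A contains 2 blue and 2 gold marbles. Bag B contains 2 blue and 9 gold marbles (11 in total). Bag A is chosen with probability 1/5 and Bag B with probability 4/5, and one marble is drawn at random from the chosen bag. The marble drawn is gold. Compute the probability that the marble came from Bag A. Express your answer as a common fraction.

P(gold | Bag A) = 1/2; P(gold | Bag B) = 9/11.
P(gold) = 1/5·1/2 + 4/5·9/11 = 83/110.
By Bayes' rule, P(Bag A | gold) = 1/10 / 83/110 = 11/83 ≈ 0.1325.

11/83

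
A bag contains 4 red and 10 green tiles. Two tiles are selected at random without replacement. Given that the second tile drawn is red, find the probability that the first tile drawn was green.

10/13

P(first=green and the second tile drawn is red) = (10/14)·(4/13) = 20/91.
P(the second tile drawn is red) = Σ over first color = 6/91 + 20/91 = 2/7.
By Bayes, P(first=green | the second tile drawn is red) = 20/91 / 2/7 = 10/13 ≈ 0.7692.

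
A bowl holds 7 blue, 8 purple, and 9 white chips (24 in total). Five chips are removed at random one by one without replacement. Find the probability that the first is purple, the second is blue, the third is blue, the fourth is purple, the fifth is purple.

Multiply the conditional probability of each draw in order, without replacement, so each draw removes one from its color and from the total.
P = (8/24) · (7/23) · (6/22) · (7/21) · (6/20) = 7/2530 ≈ 0.0028.

7/2530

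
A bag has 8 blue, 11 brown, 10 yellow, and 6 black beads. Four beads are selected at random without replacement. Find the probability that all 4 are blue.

Unordered draws without replacement: count favorable combinations over C(35,4).
Favorable = C(8,4) · C(11,0) · C(10,0) · C(6,0) = 70; total = C(35,4) = 52360.
P = 70/52360 = 1/748 ≈ 0.0013.

1/748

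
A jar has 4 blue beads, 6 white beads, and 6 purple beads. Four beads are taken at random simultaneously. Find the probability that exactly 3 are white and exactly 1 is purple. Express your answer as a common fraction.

6/91

Unordered draws without replacement: count favorable combinations over C(16,4).
Favorable = C(4,0) · C(6,3) · C(6,1) = 120; total = C(16,4) = 1820.
P = 120/1820 = 6/91 ≈ 0.0659.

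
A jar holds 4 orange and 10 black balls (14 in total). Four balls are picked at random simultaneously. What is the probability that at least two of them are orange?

Sum the hypergeometric tail for j = 2,…,4 orange balls.
Favorable = C(4,2)·C(10,2) + C(4,3)·C(10,1) + C(4,4)·C(10,0) = 311; total = C(14,4) = 1001.
P = 311/1001 = 311/1001 ≈ 0.3107.

311/1001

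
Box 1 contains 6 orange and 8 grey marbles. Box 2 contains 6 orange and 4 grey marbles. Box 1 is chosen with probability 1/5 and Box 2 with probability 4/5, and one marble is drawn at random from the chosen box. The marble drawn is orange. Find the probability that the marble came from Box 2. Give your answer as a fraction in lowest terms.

28/33

P(orange | Box 1) = 3/7; P(orange | Box 2) = 3/5.
P(orange) = 1/5·3/7 + 4/5·3/5 = 99/175.
By Bayes' rule, P(Box 2 | orange) = 12/25 / 99/175 = 28/33 ≈ 0.8485.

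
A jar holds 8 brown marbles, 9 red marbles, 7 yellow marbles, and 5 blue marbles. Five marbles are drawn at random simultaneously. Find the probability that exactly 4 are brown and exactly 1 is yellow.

Unordered draws without replacement: count favorable combinations over C(29,5).
Favorable = C(8,4) · C(9,0) · C(7,1) · C(5,0) = 490; total = C(29,5) = 118755.
P = 490/118755 = 14/3393 ≈ 0.0041.

14/3393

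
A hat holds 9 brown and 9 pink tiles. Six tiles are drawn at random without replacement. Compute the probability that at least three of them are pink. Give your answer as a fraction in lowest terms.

305/442

Sum the hypergeometric tail for j = 3,…,6 pink tiles.
Favorable = C(9,3)·C(9,3) + C(9,4)·C(9,2) + C(9,5)·C(9,1) + C(9,6)·C(9,0) = 12810; total = C(18,6) = 18564.
P = 12810/18564 = 305/442 ≈ 0.6900.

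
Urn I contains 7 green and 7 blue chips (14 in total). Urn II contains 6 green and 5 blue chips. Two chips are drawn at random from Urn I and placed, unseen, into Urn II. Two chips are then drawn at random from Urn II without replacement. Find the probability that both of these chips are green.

Condition on how many of the transferred chips are green (from Urn I: 7 green of 14; then Urn II has 13 total).
  0 green: C(7,0)C(7,2)/C(14,2) = 3/13; then P = C(6,2)/C(13,2) = 5/26
  1 green: C(7,1)C(7,1)/C(14,2) = 7/13; then P = C(7,2)/C(13,2) = 7/26
  2 green: C(7,2)C(7,0)/C(14,2) = 3/13; then P = C(8,2)/C(13,2) = 14/39
P(both green) = 46/169 ≈ 0.2722.

46/169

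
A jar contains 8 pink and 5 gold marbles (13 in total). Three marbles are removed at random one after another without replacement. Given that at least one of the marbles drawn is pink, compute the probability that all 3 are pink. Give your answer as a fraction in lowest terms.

P(all 3 pink) = C(8,3)/C(13,3) = 28/143; P(at least one pink) = 1 − C(5,3)/C(13,3) = 138/143.
Since 'all 3 pink' ⊆ 'at least one pink', P(all 3 | at least one) = 28/143 / 138/143 = 14/69 ≈ 0.2029.

14/69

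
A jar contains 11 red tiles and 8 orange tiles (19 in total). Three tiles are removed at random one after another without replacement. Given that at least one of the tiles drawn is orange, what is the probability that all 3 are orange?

P(all 3 orange) = C(8,3)/C(19,3) = 56/969; P(at least one orange) = 1 − C(11,3)/C(19,3) = 268/323.
Since 'all 3 orange' ⊆ 'at least one orange', P(all 3 | at least one) = 56/969 / 268/323 = 14/201 ≈ 0.0697.

14/201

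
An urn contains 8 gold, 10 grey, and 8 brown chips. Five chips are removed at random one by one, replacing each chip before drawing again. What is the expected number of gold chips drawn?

20/13

By linearity of expectation, E[X] = Σ P(draw i is gold); each independent draw has P(gold) = 8/26.
E[X] = 5 · 8/26 = 20/13 ≈ 1.5385.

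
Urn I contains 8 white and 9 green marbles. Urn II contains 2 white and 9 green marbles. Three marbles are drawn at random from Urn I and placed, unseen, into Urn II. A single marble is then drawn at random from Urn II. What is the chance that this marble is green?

Condition on how many of the transferred marbles are green (from Urn I: 9 green of 17; then Urn II has 14 total).
  0 green: C(9,0)C(8,3)/C(17,3) = 7/85; then P = 9/14
  1 green: C(9,1)C(8,2)/C(17,3) = 63/170; then P = 10/14
  2 green: C(9,2)C(8,1)/C(17,3) = 36/85; then P = 11/14
  3 green: C(9,3)C(8,0)/C(17,3) = 21/170; then P = 12/14
P(green from Urn II) = 90/119 ≈ 0.7563.

90/119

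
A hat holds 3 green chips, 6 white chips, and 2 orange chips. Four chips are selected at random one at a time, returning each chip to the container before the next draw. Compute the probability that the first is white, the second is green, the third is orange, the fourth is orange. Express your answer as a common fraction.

72/14641

Multiply the conditional probability of each draw in order, with replacement (the composition resets each draw).
P = (6/11) · (3/11) · (2/11) · (2/11) = 72/14641 ≈ 0.0049.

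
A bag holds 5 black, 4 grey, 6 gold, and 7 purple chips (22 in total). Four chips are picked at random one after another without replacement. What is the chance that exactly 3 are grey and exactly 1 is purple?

Unordered draws without replacement: count favorable combinations over C(22,4).
Favorable = C(5,0) · C(4,3) · C(6,0) · C(7,1) = 28; total = C(22,4) = 7315.
P = 28/7315 = 4/1045 ≈ 0.0038.

4/1045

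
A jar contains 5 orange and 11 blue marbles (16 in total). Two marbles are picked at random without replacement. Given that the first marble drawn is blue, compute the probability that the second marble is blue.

After removing 1 blue, the jar has 10 blue out of 15 remaining.
P(second is blue | given) = 10/15 = 2/3 ≈ 0.6667.

2/3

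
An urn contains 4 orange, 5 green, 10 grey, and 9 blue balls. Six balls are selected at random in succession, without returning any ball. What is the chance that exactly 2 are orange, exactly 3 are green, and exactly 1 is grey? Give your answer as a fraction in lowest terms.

10/6279

Unordered draws without replacement: count favorable combinations over C(28,6).
Favorable = C(4,2) · C(5,3) · C(10,1) · C(9,0) = 600; total = C(28,6) = 376740.
P = 600/376740 = 10/6279 ≈ 0.0016.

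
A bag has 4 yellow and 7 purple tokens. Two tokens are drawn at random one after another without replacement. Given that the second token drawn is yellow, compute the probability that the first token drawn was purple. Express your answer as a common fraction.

7/10

P(first=purple and the second token drawn is yellow) = (7/11)·(4/10) = 14/55.
P(the second token drawn is yellow) = Σ over first color = 6/55 + 14/55 = 4/11.
By Bayes, P(first=purple | the second token drawn is yellow) = 14/55 / 4/11 = 7/10 ≈ 0.7000.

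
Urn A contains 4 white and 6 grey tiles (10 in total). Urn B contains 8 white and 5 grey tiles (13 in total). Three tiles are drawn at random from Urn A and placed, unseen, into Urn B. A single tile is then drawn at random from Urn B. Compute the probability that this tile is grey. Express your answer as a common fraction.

Condition on how many of the transferred tiles are grey (from Urn A: 6 grey of 10; then Urn B has 16 total).
  0 grey: C(6,0)C(4,3)/C(10,3) = 1/30; then P = 5/16
  1 grey: C(6,1)C(4,2)/C(10,3) = 3/10; then P = 6/16
  2 grey: C(6,2)C(4,1)/C(10,3) = 1/2; then P = 7/16
  3 grey: C(6,3)C(4,0)/C(10,3) = 1/6; then P = 8/16
P(grey from Urn B) = 17/40 ≈ 0.4250.

17/40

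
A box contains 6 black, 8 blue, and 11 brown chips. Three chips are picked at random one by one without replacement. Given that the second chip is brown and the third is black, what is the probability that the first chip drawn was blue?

8/23

P(first=blue and the second chip is brown and the third is black) = (8/25)·(11/24)·(6/23) = 22/575.
P(E) = Σ over first color = 11/460 + 22/575 + 11/230 = 11/100.
By Bayes, P(first=blue | E) = 22/575 / 11/100 = 8/23 ≈ 0.3478.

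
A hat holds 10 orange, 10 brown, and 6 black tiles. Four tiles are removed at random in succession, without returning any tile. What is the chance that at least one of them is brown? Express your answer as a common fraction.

Use the complement: P(at least one brown) = 1 − P(no brown).
P(none) = C(16,4)/C(26,4) = 1820/14950.
So P = 1 − 1820/14950 = 101/115 ≈ 0.8783.

101/115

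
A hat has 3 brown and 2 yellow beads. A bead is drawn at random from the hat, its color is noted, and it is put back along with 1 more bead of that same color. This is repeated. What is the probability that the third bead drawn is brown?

3/5

Sum over the four possibilities for the first two draws (brown/not-brown each), tracking how the brown count and total change by +1 per draw.
P(third is brown) = 3/5 ≈ 0.6000. (In a Pólya urn every draw has the same marginal probability 3/5.)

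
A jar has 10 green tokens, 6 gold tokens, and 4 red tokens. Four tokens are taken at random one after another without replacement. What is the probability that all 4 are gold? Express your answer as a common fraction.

Unordered draws without replacement: count favorable combinations over C(20,4).
Favorable = C(10,0) · C(6,4) · C(4,0) = 15; total = C(20,4) = 4845.
P = 15/4845 = 1/323 ≈ 0.0031.

1/323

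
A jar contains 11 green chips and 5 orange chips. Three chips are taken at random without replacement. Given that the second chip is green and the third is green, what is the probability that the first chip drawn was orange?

P(first=orange and the second chip is green and the third is green) = (5/16)·(11/15)·(10/14) = 55/336.
P(E) = Σ over first color = 33/112 + 55/336 = 11/24.
By Bayes, P(first=orange | E) = 55/336 / 11/24 = 5/14 ≈ 0.3571.

5/14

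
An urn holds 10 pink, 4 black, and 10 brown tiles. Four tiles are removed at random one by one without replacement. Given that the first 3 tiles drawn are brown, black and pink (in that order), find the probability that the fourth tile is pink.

3/7

After removing 1 pink, 1 black, 1 brown, the urn has 9 pink out of 21 remaining.
P(fourth is pink | given) = 9/21 = 3/7 ≈ 0.4286.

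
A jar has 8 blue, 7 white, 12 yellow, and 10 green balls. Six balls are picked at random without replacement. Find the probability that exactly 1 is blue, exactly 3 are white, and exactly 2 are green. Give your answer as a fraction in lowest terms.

75/13838

Unordered draws without replacement: count favorable combinations over C(37,6).
Favorable = C(8,1) · C(7,3) · C(12,0) · C(10,2) = 12600; total = C(37,6) = 2324784.
P = 12600/2324784 = 75/13838 ≈ 0.0054.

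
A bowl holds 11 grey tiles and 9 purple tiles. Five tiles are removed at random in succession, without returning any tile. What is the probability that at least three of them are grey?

781/1292

Sum the hypergeometric tail for j = 3,…,5 grey tiles.
Favorable = C(11,3)·C(9,2) + C(11,4)·C(9,1) + C(11,5)·C(9,0) = 9372; total = C(20,5) = 15504.
P = 9372/15504 = 781/1292 ≈ 0.6045.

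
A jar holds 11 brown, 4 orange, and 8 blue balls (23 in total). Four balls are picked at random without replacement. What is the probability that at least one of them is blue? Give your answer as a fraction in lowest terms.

214/253

Use the complement: P(at least one blue) = 1 − P(no blue).
P(none) = C(15,4)/C(23,4) = 1365/8855.
So P = 1 − 1365/8855 = 214/253 ≈ 0.8458.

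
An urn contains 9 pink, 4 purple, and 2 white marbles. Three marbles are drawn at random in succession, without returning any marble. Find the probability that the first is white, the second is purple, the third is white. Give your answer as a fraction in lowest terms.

4/1365

Multiply the conditional probability of each draw in order, without replacement, so each draw removes one from its color and from the total.
P = (2/15) · (4/14) · (1/13) = 4/1365 ≈ 0.0029.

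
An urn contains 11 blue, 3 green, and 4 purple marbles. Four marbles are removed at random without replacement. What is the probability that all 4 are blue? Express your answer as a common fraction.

Unordered draws without replacement: count favorable combinations over C(18,4).
Favorable = C(11,4) · C(3,0) · C(4,0) = 330; total = C(18,4) = 3060.
P = 330/3060 = 11/102 ≈ 0.1078.

11/102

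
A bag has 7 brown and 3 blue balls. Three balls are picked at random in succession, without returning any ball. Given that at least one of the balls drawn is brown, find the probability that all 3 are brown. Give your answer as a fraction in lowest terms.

P(all 3 brown) = C(7,3)/C(10,3) = 7/24; P(at least one brown) = 1 − C(3,3)/C(10,3) = 119/120.
Since 'all 3 brown' ⊆ 'at least one brown', P(all 3 | at least one) = 7/24 / 119/120 = 5/17 ≈ 0.2941.

5/17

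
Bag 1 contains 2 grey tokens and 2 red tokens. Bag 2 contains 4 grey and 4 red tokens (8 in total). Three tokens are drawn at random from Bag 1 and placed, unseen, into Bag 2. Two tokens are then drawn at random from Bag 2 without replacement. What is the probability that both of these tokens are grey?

5/22

Condition on how many of the transferred tokens are grey (from Bag 1: 2 grey of 4; then Bag 2 has 11 total).
  1 grey: C(2,1)C(2,2)/C(4,3) = 1/2; then P = C(5,2)/C(11,2) = 2/11
  2 grey: C(2,2)C(2,1)/C(4,3) = 1/2; then P = C(6,2)/C(11,2) = 3/11
P(both grey) = 5/22 ≈ 0.2273.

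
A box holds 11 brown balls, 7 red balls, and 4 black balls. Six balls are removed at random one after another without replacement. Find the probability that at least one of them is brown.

Use the complement: P(at least one brown) = 1 − P(no brown).
P(none) = C(11,6)/C(22,6) = 462/74613.
So P = 1 − 462/74613 = 321/323 ≈ 0.9938.

321/323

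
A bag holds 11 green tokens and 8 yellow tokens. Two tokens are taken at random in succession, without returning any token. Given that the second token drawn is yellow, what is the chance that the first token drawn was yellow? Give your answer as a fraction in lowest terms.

P(first=yellow and the second token drawn is yellow) = (8/19)·(7/18) = 28/171.
P(the second token drawn is yellow) = Σ over first color = 44/171 + 28/171 = 8/19.
By Bayes, P(first=yellow | the second token drawn is yellow) = 28/171 / 8/19 = 7/18 ≈ 0.3889.

7/18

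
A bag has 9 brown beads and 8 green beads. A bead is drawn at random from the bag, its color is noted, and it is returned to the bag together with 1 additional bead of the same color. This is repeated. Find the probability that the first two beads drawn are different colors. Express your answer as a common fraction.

8/17

Either green then brown, or brown then green; after the first draw the total is 18.
P = (8/17)·(9/18) + (9/17)·(8/18) = 8/17 ≈ 0.4706.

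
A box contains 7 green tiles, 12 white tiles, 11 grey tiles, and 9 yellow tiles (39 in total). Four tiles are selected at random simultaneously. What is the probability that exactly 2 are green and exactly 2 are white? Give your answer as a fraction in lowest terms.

Unordered draws without replacement: count favorable combinations over C(39,4).
Favorable = C(7,2) · C(12,2) · C(11,0) · C(9,0) = 1386; total = C(39,4) = 82251.
P = 1386/82251 = 154/9139 ≈ 0.0169.

154/9139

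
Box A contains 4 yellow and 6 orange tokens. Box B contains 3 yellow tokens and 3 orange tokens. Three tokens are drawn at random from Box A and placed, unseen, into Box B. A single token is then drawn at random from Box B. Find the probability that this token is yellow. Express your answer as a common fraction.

Condition on how many of the transferred tokens are yellow (from Box A: 4 yellow of 10; then Box B has 9 total).
  0 yellow: C(4,0)C(6,3)/C(10,3) = 1/6; then P = 3/9
  1 yellow: C(4,1)C(6,2)/C(10,3) = 1/2; then P = 4/9
  2 yellow: C(4,2)C(6,1)/C(10,3) = 3/10; then P = 5/9
  3 yellow: C(4,3)C(6,0)/C(10,3) = 1/30; then P = 6/9
P(yellow from Box B) = 7/15 ≈ 0.4667.

7/15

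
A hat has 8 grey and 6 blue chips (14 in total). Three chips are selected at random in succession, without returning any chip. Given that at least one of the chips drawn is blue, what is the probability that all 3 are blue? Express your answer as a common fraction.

P(all 3 blue) = C(6,3)/C(14,3) = 5/91; P(at least one blue) = 1 − C(8,3)/C(14,3) = 11/13.
Since 'all 3 blue' ⊆ 'at least one blue', P(all 3 | at least one) = 5/91 / 11/13 = 5/77 ≈ 0.0649.

5/77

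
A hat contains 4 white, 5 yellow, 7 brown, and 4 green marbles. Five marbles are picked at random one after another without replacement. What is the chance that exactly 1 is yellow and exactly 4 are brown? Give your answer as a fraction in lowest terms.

175/15504

Unordered draws without replacement: count favorable combinations over C(20,5).
Favorable = C(4,0) · C(5,1) · C(7,4) · C(4,0) = 175; total = C(20,5) = 15504.
P = 175/15504 = 175/15504 ≈ 0.0113.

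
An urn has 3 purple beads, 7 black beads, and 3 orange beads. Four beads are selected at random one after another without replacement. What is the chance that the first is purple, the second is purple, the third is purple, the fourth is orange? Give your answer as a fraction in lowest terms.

3/2860

Multiply the conditional probability of each draw in order, without replacement, so each draw removes one from its color and from the total.
P = (3/13) · (2/12) · (1/11) · (3/10) = 3/2860 ≈ 0.0010.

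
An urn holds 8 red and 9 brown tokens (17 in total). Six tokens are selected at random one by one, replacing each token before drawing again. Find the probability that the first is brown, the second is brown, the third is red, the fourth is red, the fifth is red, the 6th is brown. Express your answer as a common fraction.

Multiply the conditional probability of each draw in order, with replacement (the composition resets each draw).
P = (9/17) · (9/17) · (8/17) · (8/17) · (8/17) · (9/17) = 373248/24137569 ≈ 0.0155.

373248/24137569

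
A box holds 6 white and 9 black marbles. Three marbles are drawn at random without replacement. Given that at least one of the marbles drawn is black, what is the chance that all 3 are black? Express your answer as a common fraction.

P(all 3 black) = C(9,3)/C(15,3) = 12/65; P(at least one black) = 1 − C(6,3)/C(15,3) = 87/91.
Since 'all 3 black' ⊆ 'at least one black', P(all 3 | at least one) = 12/65 / 87/91 = 28/145 ≈ 0.1931.

28/145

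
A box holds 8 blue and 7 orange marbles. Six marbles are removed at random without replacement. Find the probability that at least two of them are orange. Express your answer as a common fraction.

Sum the hypergeometric tail for j = 2,…,6 orange marbles.
Favorable = C(7,2)·C(8,4) + C(7,3)·C(8,3) + C(7,4)·C(8,2) + C(7,5)·C(8,1) + C(7,6)·C(8,0) = 4585; total = C(15,6) = 5005.
P = 4585/5005 = 131/143 ≈ 0.9161.

131/143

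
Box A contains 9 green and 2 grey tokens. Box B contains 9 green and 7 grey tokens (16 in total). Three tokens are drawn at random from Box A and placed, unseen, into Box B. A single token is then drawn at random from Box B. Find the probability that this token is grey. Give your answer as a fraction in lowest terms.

83/209

Condition on how many of the transferred tokens are grey (from Box A: 2 grey of 11; then Box B has 19 total).
  0 grey: C(2,0)C(9,3)/C(11,3) = 28/55; then P = 7/19
  1 grey: C(2,1)C(9,2)/C(11,3) = 24/55; then P = 8/19
  2 grey: C(2,2)C(9,1)/C(11,3) = 3/55; then P = 9/19
P(grey from Box B) = 83/209 ≈ 0.3971.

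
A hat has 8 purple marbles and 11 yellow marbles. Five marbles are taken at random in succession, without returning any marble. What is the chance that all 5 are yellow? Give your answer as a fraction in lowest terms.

77/1938

Unordered draws without replacement: count favorable combinations over C(19,5).
Favorable = C(8,0) · C(11,5) = 462; total = C(19,5) = 11628.
P = 462/11628 = 77/1938 ≈ 0.0397.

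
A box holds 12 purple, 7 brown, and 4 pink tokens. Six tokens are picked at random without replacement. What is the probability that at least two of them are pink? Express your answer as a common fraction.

479/1771

Sum the hypergeometric tail for j = 2,…,4 pink tokens.
Favorable = C(4,2)·C(19,4) + C(4,3)·C(19,3) + C(4,4)·C(19,2) = 27303; total = C(23,6) = 100947.
P = 27303/100947 = 479/1771 ≈ 0.2705.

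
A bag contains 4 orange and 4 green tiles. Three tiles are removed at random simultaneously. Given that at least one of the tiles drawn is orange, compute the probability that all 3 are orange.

P(all 3 orange) = C(4,3)/C(8,3) = 1/14; P(at least one orange) = 1 − C(4,3)/C(8,3) = 13/14.
Since 'all 3 orange' ⊆ 'at least one orange', P(all 3 | at least one) = 1/14 / 13/14 = 1/13 ≈ 0.0769.

1/13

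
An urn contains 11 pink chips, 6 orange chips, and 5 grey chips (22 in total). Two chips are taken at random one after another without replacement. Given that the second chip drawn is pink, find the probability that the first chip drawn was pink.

P(first=pink and the second chip drawn is pink) = (11/22)·(10/21) = 5/21.
P(the second chip drawn is pink) = Σ over first color = 5/21 + 1/7 + 5/42 = 1/2.
By Bayes, P(first=pink | the second chip drawn is pink) = 5/21 / 1/2 = 10/21 ≈ 0.4762.

10/21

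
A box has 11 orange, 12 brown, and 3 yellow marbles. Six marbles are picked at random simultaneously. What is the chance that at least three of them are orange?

Sum the hypergeometric tail for j = 3,…,6 orange marbles.
Favorable = C(11,3)·C(15,3) + C(11,4)·C(15,2) + C(11,5)·C(15,1) + C(11,6)·C(15,0) = 117117; total = C(26,6) = 230230.
P = 117117/230230 = 117/230 ≈ 0.5087.

117/230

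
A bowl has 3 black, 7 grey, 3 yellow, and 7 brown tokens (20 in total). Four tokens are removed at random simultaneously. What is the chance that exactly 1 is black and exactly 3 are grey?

Unordered draws without replacement: count favorable combinations over C(20,4).
Favorable = C(3,1) · C(7,3) · C(3,0) · C(7,0) = 105; total = C(20,4) = 4845.
P = 105/4845 = 7/323 ≈ 0.0217.

7/323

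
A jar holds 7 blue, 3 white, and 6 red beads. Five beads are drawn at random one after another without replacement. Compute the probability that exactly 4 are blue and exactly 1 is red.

5/104

Unordered draws without replacement: count favorable combinations over C(16,5).
Favorable = C(7,4) · C(3,0) · C(6,1) = 210; total = C(16,5) = 4368.
P = 210/4368 = 5/104 ≈ 0.0481.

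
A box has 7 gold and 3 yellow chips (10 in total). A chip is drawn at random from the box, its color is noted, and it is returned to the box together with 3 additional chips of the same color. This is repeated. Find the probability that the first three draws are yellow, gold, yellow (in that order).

63/1040

Track the composition after each reinforcement of +3.
P = (3/10) · (7/13) · (6/16) = 63/1040 ≈ 0.0606.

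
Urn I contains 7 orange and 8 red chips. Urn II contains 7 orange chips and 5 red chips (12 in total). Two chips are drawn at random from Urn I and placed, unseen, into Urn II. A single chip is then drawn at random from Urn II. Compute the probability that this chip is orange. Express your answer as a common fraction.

Condition on how many of the transferred chips are orange (from Urn I: 7 orange of 15; then Urn II has 14 total).
  0 orange: C(7,0)C(8,2)/C(15,2) = 4/15; then P = 7/14
  1 orange: C(7,1)C(8,1)/C(15,2) = 8/15; then P = 8/14
  2 orange: C(7,2)C(8,0)/C(15,2) = 1/5; then P = 9/14
P(orange from Urn II) = 17/30 ≈ 0.5667.

17/30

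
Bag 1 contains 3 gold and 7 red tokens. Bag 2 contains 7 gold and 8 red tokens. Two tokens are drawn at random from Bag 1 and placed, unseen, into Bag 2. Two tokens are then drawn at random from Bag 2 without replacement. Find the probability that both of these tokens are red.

Condition on how many of the transferred tokens are red (from Bag 1: 7 red of 10; then Bag 2 has 17 total).
  0 red: C(7,0)C(3,2)/C(10,2) = 1/15; then P = C(8,2)/C(17,2) = 7/34
  1 red: C(7,1)C(3,1)/C(10,2) = 7/15; then P = C(9,2)/C(17,2) = 9/34
  2 red: C(7,2)C(3,0)/C(10,2) = 7/15; then P = C(10,2)/C(17,2) = 45/136
P(both red) = 7/24 ≈ 0.2917.

7/24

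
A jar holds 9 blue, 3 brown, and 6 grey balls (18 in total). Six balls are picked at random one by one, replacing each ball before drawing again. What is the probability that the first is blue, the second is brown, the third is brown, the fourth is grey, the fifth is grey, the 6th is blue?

Multiply the conditional probability of each draw in order, with replacement (the composition resets each draw).
P = (9/18) · (3/18) · (3/18) · (6/18) · (6/18) · (9/18) = 1/1296 ≈ 0.0008.

1/1296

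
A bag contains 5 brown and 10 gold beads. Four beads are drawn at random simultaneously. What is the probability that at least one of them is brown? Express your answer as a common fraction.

11/13

Use the complement: P(at least one brown) = 1 − P(no brown).
P(none) = C(10,4)/C(15,4) = 210/1365.
So P = 1 − 210/1365 = 11/13 ≈ 0.8462.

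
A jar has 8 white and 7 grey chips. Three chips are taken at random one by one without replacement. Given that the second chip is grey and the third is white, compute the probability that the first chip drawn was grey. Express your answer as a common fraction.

6/13

P(first=grey and the second chip is grey and the third is white) = (7/15)·(6/14)·(8/13) = 8/65.
P(E) = Σ over first color = 28/195 + 8/65 = 4/15.
By Bayes, P(first=grey | E) = 8/65 / 4/15 = 6/13 ≈ 0.4615.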